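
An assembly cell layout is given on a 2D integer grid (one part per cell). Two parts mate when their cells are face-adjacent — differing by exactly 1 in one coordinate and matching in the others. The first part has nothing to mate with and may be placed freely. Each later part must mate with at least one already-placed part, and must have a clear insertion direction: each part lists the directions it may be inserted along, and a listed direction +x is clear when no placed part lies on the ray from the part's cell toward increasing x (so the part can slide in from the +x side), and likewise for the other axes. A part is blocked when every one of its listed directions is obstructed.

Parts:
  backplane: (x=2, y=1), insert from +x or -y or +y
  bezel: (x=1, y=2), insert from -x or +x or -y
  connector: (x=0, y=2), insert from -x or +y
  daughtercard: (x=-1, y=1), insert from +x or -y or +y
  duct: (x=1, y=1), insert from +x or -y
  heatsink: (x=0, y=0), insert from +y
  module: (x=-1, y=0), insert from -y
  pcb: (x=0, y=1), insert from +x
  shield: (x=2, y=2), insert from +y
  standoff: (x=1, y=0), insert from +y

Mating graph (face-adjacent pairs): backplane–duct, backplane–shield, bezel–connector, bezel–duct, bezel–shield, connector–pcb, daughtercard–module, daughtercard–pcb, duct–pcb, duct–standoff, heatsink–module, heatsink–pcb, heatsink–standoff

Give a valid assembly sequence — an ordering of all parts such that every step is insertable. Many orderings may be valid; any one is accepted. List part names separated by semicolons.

daughtercard; module; heatsink; standoff; pcb; connector; duct; bezel; backplane; shield

1. daughtercard@(-1, 1) [+x clear] — {daughtercard}
2. module@(-1, 0) [-y clear] — {daughtercard, module}
3. heatsink@(0, 0) [+y clear] — {daughtercard, heatsink, module}
4. standoff@(1, 0) [+y clear] — {daughtercard, heatsink, module, standoff}
5. pcb@(0, 1) [+x clear] — {daughtercard, heatsink, module, pcb, standoff}
6. connector@(0, 2) [-x clear] — {connector, daughtercard, heatsink, module, pcb, standoff}
7. duct@(1, 1) [+x clear] — {connector, daughtercard, duct, heatsink, module, pcb, standoff}
8. bezel@(1, 2) [+x clear] — {bezel, connector, daughtercard, duct, heatsink, module, pcb, standoff}
9. backplane@(2, 1) [+x clear] — {backplane, bezel, connector, daughtercard, duct, heatsink, module, pcb, standoff}
10. shield@(2, 2) [+y clear] — {backplane, bezel, connector, daughtercard, duct, heatsink, module, pcb, shield, standoff}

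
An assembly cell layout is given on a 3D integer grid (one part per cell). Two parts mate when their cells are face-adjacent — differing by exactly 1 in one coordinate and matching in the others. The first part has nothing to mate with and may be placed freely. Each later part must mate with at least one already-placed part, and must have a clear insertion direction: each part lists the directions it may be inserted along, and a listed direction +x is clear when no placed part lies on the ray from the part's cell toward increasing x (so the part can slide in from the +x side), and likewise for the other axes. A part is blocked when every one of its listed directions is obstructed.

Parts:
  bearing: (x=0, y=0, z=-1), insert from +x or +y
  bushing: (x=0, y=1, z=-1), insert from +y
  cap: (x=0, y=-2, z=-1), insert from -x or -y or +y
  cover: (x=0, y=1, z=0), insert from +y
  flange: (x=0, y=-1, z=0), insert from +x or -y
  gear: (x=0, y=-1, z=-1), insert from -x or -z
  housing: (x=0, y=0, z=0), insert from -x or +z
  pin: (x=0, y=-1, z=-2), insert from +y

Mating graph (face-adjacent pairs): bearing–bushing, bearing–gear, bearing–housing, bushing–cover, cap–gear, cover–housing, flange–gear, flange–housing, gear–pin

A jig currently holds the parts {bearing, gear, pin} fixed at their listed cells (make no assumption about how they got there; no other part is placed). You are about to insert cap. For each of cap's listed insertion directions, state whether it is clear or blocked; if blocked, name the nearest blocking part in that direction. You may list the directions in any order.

+y: blocked by gear; -x: clear; -y: clear

-x: ray from cap(0, -2, -1) has no placed part ⇒ clear
-y: ray from cap(0, -2, -1) has no placed part ⇒ clear
+y: nearest on ray is gear@(0, -1, -1) ⇒ blocked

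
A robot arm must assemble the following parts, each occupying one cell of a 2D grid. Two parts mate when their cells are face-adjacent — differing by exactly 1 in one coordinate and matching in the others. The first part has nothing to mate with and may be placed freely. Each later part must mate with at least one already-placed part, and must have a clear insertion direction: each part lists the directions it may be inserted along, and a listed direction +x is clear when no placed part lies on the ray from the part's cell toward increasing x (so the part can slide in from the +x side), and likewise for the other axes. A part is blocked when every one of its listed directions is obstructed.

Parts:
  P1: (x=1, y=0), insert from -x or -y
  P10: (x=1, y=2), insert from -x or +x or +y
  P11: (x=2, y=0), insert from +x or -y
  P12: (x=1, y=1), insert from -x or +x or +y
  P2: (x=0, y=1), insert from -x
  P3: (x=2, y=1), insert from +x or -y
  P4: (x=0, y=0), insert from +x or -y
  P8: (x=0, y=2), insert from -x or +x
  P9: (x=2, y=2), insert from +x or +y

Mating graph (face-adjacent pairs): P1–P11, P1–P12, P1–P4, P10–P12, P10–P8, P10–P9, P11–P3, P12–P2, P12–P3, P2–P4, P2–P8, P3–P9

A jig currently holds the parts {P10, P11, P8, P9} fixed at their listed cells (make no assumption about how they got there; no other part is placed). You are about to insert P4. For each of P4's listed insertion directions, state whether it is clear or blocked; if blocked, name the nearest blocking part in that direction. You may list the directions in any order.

+x: nearest on ray is P11@(2, 0) ⇒ blocked
-y: ray from P4(0, 0) has no placed part ⇒ clear

+x: blocked by P11; -y: clear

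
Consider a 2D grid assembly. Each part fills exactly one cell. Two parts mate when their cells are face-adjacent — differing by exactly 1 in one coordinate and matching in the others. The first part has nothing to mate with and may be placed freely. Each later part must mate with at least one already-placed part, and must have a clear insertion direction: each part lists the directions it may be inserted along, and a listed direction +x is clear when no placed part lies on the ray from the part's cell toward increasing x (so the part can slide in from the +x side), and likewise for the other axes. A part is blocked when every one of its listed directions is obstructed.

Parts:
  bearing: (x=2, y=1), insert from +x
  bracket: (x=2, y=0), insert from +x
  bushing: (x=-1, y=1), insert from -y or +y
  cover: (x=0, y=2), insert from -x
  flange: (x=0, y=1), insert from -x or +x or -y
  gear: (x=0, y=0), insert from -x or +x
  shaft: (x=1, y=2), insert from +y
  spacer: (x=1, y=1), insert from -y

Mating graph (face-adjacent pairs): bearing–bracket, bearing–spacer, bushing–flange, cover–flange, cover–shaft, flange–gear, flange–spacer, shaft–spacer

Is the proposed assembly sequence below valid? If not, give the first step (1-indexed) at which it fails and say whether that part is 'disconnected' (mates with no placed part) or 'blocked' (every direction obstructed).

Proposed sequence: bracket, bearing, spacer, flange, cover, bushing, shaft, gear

1. bracket@(2, 0) [+x clear] — {bracket}
2. bearing@(2, 1) [+x clear] — {bearing, bracket}
3. spacer@(1, 1) [-y clear] — {bearing, bracket, spacer}
4. flange@(0, 1) [-x clear] — {bearing, bracket, flange, spacer}
5. cover@(0, 2) [-x clear] — {bearing, bracket, cover, flange, spacer}
6. bushing@(-1, 1) [-y clear] — {bearing, bracket, bushing, cover, flange, spacer}
7. shaft@(1, 2) [+y clear] — {bearing, bracket, bushing, cover, flange, shaft, spacer}
8. gear@(0, 0) [-x clear] — {bearing, bracket, bushing, cover, flange, gear, shaft, spacer}

Valid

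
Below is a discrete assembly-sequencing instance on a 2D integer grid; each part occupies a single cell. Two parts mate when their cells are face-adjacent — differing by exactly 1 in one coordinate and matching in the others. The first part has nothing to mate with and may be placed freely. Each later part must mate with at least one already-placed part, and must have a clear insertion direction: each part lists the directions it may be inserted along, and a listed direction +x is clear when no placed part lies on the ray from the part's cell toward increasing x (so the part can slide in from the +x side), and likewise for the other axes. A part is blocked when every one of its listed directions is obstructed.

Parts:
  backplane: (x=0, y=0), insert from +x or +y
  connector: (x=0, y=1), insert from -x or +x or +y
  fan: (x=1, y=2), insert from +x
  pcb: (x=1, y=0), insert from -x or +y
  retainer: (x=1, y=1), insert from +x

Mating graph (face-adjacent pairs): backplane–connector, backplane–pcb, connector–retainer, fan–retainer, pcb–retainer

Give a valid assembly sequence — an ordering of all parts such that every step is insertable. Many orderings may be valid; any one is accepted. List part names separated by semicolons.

retainer; fan; pcb; backplane; connector

1. retainer@(1, 1) [+x clear] — {retainer}
2. fan@(1, 2) [+x clear] — {fan, retainer}
3. pcb@(1, 0) [-x clear] — {fan, pcb, retainer}
4. backplane@(0, 0) [+y clear] — {backplane, fan, pcb, retainer}
5. connector@(0, 1) [-x clear] — {backplane, connector, fan, pcb, retainer}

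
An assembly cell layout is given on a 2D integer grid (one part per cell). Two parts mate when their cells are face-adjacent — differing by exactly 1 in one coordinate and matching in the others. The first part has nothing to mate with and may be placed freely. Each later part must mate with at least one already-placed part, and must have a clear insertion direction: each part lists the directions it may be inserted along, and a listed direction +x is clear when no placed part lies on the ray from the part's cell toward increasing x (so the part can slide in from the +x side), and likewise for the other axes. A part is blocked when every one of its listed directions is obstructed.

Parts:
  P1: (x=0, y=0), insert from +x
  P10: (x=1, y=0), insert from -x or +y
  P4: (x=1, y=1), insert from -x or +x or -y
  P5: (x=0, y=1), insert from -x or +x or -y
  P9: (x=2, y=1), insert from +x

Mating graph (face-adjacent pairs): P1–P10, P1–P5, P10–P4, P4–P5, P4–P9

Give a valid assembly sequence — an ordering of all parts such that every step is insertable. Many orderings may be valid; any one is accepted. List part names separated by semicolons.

1. P5@(0, 1) [-x clear] — {P5}
2. P1@(0, 0) [+x clear] — {P1, P5}
3. P10@(1, 0) [+y clear] — {P1, P10, P5}
4. P4@(1, 1) [+x clear] — {P1, P10, P4, P5}
5. P9@(2, 1) [+x clear] — {P1, P10, P4, P5, P9}

P5; P1; P10; P4; P9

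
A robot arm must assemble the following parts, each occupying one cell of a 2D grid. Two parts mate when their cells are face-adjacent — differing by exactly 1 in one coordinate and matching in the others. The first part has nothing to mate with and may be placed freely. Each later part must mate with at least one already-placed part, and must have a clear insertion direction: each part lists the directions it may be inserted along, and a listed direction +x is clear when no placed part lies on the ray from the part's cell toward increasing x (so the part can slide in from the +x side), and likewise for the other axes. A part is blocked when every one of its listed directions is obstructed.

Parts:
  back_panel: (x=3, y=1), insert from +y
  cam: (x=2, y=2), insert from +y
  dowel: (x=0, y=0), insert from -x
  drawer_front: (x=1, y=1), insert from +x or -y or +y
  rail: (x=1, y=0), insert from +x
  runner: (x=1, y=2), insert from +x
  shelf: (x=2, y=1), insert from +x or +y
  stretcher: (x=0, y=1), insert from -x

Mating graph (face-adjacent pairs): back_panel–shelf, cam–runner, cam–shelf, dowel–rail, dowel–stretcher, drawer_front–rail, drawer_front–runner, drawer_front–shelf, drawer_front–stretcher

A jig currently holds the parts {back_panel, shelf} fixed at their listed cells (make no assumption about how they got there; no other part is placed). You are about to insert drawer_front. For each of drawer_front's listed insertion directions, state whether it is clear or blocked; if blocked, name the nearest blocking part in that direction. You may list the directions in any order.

+x: blocked by shelf; +y: clear; -y: clear

+x: nearest on ray is shelf@(2, 1) ⇒ blocked
-y: ray from drawer_front(1, 1) has no placed part ⇒ clear
+y: ray from drawer_front(1, 1) has no placed part ⇒ clear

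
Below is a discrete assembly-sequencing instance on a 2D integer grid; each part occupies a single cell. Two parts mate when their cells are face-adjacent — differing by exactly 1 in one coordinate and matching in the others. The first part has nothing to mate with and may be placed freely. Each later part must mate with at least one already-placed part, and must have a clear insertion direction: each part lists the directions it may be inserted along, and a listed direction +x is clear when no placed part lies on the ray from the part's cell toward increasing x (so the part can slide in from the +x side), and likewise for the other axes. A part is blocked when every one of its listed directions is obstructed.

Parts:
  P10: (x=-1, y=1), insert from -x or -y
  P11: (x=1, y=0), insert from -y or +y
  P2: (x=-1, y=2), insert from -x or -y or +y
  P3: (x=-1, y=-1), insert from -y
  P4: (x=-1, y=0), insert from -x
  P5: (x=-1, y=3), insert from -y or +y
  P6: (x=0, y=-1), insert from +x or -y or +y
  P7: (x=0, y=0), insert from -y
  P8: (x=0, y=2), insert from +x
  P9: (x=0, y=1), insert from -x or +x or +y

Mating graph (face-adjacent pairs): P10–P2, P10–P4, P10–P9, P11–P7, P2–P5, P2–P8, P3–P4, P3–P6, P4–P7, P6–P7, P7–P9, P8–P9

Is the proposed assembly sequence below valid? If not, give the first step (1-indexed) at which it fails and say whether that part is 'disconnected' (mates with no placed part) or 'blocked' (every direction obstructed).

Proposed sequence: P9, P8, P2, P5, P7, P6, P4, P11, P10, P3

Valid

1. P9@(0, 1) [-x clear] — {P9}
2. P8@(0, 2) [+x clear] — {P8, P9}
3. P2@(-1, 2) [-x clear] — {P2, P8, P9}
4. P5@(-1, 3) [+y clear] — {P2, P5, P8, P9}
5. P7@(0, 0) [-y clear] — {P2, P5, P7, P8, P9}
6. P6@(0, -1) [+x clear] — {P2, P5, P6, P7, P8, P9}
7. P4@(-1, 0) [-x clear] — {P2, P4, P5, P6, P7, P8, P9}
8. P11@(1, 0) [-y clear] — {P11, P2, P4, P5, P6, P7, P8, P9}
9. P10@(-1, 1) [-x clear] — {P10, P11, P2, P4, P5, P6, P7, P8, P9}
10. P3@(-1, -1) [-y clear] — {P10, P11, P2, P3, P4, P5, P6, P7, P8, P9}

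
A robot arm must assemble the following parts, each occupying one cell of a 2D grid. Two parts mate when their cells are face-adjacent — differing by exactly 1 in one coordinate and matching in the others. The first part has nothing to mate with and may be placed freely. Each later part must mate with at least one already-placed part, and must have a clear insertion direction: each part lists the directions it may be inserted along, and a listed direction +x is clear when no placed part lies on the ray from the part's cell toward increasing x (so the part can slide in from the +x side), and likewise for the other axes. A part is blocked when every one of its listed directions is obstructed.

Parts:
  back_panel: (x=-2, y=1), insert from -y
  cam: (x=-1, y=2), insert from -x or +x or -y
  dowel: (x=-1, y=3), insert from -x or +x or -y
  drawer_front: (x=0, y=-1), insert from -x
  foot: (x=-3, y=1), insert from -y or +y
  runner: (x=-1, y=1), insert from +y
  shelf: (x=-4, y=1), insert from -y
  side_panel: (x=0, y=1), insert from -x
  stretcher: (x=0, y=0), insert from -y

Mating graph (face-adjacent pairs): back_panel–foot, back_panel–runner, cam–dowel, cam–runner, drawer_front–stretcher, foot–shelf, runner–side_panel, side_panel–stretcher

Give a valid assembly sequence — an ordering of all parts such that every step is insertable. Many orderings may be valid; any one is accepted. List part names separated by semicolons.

1. side_panel@(0, 1) [-x clear] — {side_panel}
2. runner@(-1, 1) [+y clear] — {runner, side_panel}
3. back_panel@(-2, 1) [-y clear] — {back_panel, runner, side_panel}
4. cam@(-1, 2) [-x clear] — {back_panel, cam, runner, side_panel}
5. dowel@(-1, 3) [-x clear] — {back_panel, cam, dowel, runner, side_panel}
6. stretcher@(0, 0) [-y clear] — {back_panel, cam, dowel, runner, side_panel, stretcher}
7. foot@(-3, 1) [-y clear] — {back_panel, cam, dowel, foot, runner, side_panel, stretcher}
8. shelf@(-4, 1) [-y clear] — {back_panel, cam, dowel, foot, runner, shelf, side_panel, stretcher}
9. drawer_front@(0, -1) [-x clear] — {back_panel, cam, dowel, drawer_front, foot, runner, shelf, side_panel, stretcher}

side_panel; runner; back_panel; cam; dowel; stretcher; foot; shelf; drawer_front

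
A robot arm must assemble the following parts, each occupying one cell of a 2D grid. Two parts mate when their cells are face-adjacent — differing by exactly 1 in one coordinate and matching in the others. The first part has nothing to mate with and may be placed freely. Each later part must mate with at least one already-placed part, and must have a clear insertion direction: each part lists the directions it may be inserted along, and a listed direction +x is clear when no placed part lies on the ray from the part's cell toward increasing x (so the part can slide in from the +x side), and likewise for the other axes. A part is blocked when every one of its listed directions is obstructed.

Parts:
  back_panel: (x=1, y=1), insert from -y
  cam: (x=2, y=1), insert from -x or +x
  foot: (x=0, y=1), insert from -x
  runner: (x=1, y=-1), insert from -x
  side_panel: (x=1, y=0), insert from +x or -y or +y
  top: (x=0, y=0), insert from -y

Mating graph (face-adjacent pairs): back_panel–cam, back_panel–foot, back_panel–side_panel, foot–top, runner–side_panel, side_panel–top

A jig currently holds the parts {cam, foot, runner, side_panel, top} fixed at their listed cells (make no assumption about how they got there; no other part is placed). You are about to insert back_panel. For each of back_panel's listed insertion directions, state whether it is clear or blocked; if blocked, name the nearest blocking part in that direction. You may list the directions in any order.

-y: nearest on ray is side_panel@(1, 0) ⇒ blocked

-y: blocked by side_panel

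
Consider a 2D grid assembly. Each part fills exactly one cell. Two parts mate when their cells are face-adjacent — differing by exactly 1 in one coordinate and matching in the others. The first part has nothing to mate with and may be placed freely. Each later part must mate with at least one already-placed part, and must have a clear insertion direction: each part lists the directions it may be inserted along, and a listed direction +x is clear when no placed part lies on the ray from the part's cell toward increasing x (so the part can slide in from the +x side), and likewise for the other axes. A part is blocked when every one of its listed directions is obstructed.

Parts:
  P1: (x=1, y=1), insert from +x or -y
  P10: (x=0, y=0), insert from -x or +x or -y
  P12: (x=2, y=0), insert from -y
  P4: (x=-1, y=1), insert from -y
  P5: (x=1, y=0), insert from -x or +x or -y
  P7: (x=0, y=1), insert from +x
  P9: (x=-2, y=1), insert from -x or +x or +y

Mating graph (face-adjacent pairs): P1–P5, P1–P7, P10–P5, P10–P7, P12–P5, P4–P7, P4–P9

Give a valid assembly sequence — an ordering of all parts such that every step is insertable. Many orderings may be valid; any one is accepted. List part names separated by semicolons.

P9; P4; P7; P1; P5; P10; P12

1. P9@(-2, 1) [-x clear] — {P9}
2. P4@(-1, 1) [-y clear] — {P4, P9}
3. P7@(0, 1) [+x clear] — {P4, P7, P9}
4. P1@(1, 1) [+x clear] — {P1, P4, P7, P9}
5. P5@(1, 0) [-x clear] — {P1, P4, P5, P7, P9}
6. P10@(0, 0) [-x clear] — {P1, P10, P4, P5, P7, P9}
7. P12@(2, 0) [-y clear] — {P1, P10, P12, P4, P5, P7, P9}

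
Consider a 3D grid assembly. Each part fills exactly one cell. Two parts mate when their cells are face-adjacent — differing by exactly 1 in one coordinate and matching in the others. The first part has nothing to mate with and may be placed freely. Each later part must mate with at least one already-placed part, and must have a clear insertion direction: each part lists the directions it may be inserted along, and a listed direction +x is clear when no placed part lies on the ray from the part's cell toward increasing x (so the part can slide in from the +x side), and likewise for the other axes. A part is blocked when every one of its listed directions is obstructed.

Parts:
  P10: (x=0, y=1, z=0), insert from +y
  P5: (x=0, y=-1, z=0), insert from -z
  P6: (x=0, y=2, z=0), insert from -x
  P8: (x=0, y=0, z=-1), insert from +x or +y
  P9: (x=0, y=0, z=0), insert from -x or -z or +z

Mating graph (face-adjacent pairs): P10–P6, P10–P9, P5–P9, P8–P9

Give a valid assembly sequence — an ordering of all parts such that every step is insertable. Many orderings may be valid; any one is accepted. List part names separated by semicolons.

1. P9@(0, 0, 0) [-x clear] — {P9}
2. P10@(0, 1, 0) [+y clear] — {P10, P9}
3. P6@(0, 2, 0) [-x clear] — {P10, P6, P9}
4. P8@(0, 0, -1) [+x clear] — {P10, P6, P8, P9}
5. P5@(0, -1, 0) [-z clear] — {P10, P5, P6, P8, P9}

P9; P10; P6; P8; P5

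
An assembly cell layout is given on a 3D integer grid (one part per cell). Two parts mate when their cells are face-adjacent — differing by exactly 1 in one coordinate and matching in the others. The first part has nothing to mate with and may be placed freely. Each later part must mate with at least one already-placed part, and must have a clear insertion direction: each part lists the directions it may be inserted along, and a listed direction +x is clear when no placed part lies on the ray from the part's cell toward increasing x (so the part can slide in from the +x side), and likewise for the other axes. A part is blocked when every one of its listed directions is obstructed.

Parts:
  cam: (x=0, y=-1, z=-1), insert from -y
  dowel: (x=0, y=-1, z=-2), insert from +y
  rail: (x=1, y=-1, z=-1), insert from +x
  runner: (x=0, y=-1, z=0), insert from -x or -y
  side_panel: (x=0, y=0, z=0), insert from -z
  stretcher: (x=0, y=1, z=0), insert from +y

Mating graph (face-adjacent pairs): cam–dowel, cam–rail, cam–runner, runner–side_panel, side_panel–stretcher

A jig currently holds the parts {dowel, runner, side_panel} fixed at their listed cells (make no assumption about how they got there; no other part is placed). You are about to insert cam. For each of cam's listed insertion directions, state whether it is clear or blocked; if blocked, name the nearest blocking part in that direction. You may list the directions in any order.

-y: ray from cam(0, -1, -1) has no placed part ⇒ clear

-y: clear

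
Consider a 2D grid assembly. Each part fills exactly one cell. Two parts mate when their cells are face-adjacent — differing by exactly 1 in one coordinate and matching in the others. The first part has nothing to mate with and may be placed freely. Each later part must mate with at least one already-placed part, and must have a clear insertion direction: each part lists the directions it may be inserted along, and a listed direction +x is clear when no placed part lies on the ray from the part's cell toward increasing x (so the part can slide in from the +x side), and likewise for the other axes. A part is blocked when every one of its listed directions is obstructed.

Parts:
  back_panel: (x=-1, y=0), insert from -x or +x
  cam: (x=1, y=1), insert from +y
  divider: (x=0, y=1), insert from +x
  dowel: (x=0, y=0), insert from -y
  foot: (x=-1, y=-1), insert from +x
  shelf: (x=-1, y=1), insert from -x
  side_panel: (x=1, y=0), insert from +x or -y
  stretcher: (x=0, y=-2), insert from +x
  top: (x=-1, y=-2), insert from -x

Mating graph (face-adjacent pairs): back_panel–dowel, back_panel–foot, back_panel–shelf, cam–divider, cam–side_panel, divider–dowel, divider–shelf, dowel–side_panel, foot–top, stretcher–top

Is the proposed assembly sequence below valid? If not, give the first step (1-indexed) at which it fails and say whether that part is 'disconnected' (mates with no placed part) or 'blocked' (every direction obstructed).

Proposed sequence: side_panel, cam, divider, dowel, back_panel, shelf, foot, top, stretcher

1. side_panel@(1, 0) [+x clear] — {side_panel}
2. cam@(1, 1) [+y clear] — {cam, side_panel}
3. divider@(0, 1) — +x all obstructed ⇒ blocked

Invalid at step 3 (blocked)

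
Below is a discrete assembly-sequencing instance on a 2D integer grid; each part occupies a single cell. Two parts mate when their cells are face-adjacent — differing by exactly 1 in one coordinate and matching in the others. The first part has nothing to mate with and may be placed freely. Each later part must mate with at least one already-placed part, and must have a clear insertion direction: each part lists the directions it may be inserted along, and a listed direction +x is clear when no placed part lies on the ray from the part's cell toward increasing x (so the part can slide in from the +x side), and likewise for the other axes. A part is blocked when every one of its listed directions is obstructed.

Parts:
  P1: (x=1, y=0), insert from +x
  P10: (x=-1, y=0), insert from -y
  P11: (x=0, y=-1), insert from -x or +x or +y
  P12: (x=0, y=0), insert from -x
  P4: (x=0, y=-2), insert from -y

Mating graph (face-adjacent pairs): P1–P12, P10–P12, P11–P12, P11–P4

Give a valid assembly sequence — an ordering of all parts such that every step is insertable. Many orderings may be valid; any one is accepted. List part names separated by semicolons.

1. P1@(1, 0) [+x clear] — {P1}
2. P12@(0, 0) [-x clear] — {P1, P12}
3. P11@(0, -1) [-x clear] — {P1, P11, P12}
4. P10@(-1, 0) [-y clear] — {P1, P10, P11, P12}
5. P4@(0, -2) [-y clear] — {P1, P10, P11, P12, P4}

P1; P12; P11; P10; P4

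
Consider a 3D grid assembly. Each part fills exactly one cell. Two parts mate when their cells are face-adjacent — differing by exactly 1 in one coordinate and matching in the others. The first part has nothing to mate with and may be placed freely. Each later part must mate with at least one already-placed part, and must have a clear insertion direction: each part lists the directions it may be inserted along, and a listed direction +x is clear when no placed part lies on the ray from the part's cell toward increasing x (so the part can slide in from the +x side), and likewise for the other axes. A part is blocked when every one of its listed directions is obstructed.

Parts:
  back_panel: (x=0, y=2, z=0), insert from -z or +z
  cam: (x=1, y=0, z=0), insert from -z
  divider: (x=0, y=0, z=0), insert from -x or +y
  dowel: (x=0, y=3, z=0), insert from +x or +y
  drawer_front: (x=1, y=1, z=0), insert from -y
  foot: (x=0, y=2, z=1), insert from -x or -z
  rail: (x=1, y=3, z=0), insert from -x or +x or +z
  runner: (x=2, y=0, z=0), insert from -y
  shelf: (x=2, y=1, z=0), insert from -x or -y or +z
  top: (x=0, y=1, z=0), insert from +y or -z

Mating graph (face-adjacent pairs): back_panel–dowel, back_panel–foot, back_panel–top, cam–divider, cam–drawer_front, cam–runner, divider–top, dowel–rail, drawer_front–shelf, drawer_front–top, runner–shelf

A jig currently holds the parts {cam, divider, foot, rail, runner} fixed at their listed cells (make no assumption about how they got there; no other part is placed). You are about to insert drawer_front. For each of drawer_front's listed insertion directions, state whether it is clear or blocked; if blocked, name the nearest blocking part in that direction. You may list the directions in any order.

-y: blocked by cam

-y: nearest on ray is cam@(1, 0, 0) ⇒ blocked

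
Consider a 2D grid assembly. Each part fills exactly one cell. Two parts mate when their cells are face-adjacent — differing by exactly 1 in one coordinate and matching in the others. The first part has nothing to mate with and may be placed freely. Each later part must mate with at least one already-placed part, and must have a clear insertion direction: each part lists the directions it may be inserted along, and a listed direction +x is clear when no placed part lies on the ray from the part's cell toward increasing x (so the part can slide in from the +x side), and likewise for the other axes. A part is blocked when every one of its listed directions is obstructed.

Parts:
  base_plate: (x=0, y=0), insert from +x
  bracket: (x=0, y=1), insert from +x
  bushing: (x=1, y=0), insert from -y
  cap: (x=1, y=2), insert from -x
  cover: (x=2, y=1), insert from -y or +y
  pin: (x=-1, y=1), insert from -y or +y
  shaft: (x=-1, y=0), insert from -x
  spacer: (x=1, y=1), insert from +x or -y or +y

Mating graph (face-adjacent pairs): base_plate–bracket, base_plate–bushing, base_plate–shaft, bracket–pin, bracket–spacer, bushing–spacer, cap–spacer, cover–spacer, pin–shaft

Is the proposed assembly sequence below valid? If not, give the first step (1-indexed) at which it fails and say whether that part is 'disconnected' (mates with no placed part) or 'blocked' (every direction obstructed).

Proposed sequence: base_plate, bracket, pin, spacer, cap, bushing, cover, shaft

1. base_plate@(0, 0) [+x clear] — {base_plate}
2. bracket@(0, 1) [+x clear] — {base_plate, bracket}
3. pin@(-1, 1) [-y clear] — {base_plate, bracket, pin}
4. spacer@(1, 1) [+x clear] — {base_plate, bracket, pin, spacer}
5. cap@(1, 2) [-x clear] — {base_plate, bracket, cap, pin, spacer}
6. bushing@(1, 0) [-y clear] — {base_plate, bracket, bushing, cap, pin, spacer}
7. cover@(2, 1) [-y clear] — {base_plate, bracket, bushing, cap, cover, pin, spacer}
8. shaft@(-1, 0) [-x clear] — {base_plate, bracket, bushing, cap, cover, pin, shaft, spacer}

Valid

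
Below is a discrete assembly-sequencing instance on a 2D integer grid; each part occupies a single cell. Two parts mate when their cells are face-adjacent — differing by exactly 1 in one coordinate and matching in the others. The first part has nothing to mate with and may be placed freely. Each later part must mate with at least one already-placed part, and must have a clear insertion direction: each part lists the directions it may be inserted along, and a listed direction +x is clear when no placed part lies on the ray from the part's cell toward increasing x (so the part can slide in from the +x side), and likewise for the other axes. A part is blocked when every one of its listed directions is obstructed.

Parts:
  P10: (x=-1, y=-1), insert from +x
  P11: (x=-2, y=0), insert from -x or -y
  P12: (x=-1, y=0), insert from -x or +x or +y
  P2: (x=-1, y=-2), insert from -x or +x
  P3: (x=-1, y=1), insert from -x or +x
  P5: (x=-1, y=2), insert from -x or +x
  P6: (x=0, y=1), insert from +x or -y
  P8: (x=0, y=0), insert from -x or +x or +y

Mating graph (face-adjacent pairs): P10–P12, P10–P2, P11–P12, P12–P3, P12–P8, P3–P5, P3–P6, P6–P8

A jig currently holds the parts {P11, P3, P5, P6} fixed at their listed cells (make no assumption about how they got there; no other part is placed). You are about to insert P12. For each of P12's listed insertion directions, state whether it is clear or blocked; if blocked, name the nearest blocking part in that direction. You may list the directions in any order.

+x: clear; +y: blocked by P3; -x: blocked by P11

-x: nearest on ray is P11@(-2, 0) ⇒ blocked
+x: ray from P12(-1, 0) has no placed part ⇒ clear
+y: nearest on ray is P3@(-1, 1) ⇒ blocked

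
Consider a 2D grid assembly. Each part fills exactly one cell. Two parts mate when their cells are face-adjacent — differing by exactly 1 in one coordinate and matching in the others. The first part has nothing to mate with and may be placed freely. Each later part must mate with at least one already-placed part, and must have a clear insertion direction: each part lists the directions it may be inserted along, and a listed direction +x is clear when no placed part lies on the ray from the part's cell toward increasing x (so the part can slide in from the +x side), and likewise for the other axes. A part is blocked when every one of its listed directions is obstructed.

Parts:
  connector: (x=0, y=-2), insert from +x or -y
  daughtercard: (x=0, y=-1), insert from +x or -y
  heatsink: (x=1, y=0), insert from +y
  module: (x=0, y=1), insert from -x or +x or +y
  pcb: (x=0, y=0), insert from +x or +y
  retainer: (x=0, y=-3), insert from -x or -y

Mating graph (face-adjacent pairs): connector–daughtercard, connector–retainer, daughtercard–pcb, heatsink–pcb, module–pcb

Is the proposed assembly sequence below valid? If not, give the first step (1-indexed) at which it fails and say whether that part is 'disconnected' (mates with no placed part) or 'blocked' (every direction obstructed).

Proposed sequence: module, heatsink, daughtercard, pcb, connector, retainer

1. module@(0, 1) [-x clear] — {module}
2. heatsink@(1, 0) — no placed neighbour ⇒ disconnected

Invalid at step 2 (disconnected)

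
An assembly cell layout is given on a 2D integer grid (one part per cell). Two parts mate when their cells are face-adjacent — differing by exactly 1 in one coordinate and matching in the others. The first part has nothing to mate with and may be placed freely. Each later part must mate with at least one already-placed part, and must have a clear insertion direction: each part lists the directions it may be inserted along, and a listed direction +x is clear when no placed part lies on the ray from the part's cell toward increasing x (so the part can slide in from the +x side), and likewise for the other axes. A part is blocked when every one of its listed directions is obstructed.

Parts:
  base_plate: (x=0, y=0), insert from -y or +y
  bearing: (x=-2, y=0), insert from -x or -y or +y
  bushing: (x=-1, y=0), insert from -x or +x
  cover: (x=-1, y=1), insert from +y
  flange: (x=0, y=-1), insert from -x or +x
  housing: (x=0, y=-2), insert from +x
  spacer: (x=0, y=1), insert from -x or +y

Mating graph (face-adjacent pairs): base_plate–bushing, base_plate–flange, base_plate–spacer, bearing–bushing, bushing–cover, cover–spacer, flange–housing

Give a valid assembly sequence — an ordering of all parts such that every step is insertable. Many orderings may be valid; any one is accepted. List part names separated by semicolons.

bearing; bushing; cover; spacer; base_plate; flange; housing

1. bearing@(-2, 0) [-x clear] — {bearing}
2. bushing@(-1, 0) [+x clear] — {bearing, bushing}
3. cover@(-1, 1) [+y clear] — {bearing, bushing, cover}
4. spacer@(0, 1) [+y clear] — {bearing, bushing, cover, spacer}
5. base_plate@(0, 0) [-y clear] — {base_plate, bearing, bushing, cover, spacer}
6. flange@(0, -1) [-x clear] — {base_plate, bearing, bushing, cover, flange, spacer}
7. housing@(0, -2) [+x clear] — {base_plate, bearing, bushing, cover, flange, housing, spacer}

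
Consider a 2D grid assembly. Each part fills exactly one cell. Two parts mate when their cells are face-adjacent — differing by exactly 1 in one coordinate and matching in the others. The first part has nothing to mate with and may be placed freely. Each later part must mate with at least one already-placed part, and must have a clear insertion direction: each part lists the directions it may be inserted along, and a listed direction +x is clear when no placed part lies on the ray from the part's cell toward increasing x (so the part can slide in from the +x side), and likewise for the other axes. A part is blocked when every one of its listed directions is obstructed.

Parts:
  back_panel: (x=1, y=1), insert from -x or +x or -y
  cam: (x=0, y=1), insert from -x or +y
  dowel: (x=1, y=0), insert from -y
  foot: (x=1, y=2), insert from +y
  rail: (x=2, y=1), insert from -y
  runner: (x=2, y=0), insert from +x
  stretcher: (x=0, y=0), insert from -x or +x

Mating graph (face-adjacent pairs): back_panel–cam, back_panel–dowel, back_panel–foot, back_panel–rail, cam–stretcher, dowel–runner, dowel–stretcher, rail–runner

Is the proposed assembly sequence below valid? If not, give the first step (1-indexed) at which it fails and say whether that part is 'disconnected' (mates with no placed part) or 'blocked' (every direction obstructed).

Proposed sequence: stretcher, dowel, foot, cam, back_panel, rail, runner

1. stretcher@(0, 0) [-x clear] — {stretcher}
2. dowel@(1, 0) [-y clear] — {dowel, stretcher}
3. foot@(1, 2) — no placed neighbour ⇒ disconnected

Invalid at step 3 (disconnected)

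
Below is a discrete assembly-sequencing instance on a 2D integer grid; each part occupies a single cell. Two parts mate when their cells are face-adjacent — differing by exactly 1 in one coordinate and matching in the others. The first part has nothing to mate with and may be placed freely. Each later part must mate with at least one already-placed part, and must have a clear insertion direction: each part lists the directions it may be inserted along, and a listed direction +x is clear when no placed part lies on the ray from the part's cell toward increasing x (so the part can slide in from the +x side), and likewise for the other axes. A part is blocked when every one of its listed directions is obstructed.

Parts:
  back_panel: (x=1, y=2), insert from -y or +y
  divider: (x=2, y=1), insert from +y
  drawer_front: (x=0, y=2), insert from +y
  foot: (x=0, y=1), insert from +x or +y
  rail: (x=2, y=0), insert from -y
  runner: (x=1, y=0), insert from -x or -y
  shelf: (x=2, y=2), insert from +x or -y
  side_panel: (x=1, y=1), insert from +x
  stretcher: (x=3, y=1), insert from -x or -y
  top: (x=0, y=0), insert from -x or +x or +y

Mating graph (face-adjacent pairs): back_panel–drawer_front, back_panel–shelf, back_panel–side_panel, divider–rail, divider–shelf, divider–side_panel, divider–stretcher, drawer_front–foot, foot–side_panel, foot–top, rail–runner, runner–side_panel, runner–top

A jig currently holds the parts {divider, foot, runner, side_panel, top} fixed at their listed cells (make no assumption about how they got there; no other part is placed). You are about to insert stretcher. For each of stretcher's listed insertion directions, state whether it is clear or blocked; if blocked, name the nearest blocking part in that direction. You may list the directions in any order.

-x: blocked by divider; -y: clear

-x: nearest on ray is divider@(2, 1) ⇒ blocked
-y: ray from stretcher(3, 1) has no placed part ⇒ clear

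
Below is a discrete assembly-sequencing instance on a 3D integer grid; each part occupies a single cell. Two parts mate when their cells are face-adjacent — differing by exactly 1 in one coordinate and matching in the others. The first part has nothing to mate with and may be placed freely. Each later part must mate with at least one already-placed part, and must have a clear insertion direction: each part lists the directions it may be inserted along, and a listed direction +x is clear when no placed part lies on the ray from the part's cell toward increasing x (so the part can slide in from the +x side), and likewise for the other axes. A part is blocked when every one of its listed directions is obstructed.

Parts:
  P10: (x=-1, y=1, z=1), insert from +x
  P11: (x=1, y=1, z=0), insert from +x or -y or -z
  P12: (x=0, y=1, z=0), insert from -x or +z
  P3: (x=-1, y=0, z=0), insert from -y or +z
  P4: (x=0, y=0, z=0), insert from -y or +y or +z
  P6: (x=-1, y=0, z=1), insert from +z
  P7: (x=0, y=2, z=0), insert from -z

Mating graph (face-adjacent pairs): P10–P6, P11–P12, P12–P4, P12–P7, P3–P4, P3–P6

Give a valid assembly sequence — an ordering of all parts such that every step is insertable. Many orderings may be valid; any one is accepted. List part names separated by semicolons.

1. P3@(-1, 0, 0) [-y clear] — {P3}
2. P6@(-1, 0, 1) [+z clear] — {P3, P6}
3. P10@(-1, 1, 1) [+x clear] — {P10, P3, P6}
4. P4@(0, 0, 0) [-y clear] — {P10, P3, P4, P6}
5. P12@(0, 1, 0) [-x clear] — {P10, P12, P3, P4, P6}
6. P11@(1, 1, 0) [+x clear] — {P10, P11, P12, P3, P4, P6}
7. P7@(0, 2, 0) [-z clear] — {P10, P11, P12, P3, P4, P6, P7}

P3; P6; P10; P4; P12; P11; P7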